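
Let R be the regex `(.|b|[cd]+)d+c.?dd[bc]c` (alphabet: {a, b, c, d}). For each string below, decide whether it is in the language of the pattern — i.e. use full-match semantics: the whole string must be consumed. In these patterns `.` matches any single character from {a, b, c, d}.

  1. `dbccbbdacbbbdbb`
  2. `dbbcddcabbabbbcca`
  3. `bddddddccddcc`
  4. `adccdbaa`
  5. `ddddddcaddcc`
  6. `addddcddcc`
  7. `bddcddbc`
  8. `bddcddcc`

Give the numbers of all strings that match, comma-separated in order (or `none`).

3, 5, 6, 7, 8

1 → no match — must end with `c`
2 → no match — must end with `c`
3 → match
4 → no match — must end with `c`
5 → match
6 → match
7 → match
8 → match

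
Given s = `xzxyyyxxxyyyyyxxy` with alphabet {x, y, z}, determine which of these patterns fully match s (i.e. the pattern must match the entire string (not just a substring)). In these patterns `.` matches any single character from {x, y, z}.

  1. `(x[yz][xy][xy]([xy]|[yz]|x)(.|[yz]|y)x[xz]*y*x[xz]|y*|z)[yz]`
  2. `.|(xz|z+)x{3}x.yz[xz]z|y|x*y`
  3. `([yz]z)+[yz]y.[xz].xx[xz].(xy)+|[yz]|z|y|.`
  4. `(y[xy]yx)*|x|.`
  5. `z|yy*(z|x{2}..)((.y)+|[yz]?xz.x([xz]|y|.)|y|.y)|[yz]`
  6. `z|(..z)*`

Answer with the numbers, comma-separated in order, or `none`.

1

1 → match
2 → no match
3 → no match
4 → no match
5 → no match
6 → no match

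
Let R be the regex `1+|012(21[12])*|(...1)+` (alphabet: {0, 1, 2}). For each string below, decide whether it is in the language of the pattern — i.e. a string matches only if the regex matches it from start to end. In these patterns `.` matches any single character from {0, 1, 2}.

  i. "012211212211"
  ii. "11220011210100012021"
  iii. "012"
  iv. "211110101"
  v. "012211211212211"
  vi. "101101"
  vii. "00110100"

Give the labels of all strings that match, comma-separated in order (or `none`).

i → match
ii → no match
iii → match
iv → no match
v → match
vi → no match
vii → no match

i, iii, v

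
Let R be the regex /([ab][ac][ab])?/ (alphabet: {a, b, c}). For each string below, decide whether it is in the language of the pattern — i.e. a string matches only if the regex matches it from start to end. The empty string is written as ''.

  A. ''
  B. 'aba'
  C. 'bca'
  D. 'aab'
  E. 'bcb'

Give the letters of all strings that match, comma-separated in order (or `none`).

A. '' → match
B. 'aba' → no match
C. 'bca' → match
D. 'aab' → match
E. 'bcb' → match

A, C, D, E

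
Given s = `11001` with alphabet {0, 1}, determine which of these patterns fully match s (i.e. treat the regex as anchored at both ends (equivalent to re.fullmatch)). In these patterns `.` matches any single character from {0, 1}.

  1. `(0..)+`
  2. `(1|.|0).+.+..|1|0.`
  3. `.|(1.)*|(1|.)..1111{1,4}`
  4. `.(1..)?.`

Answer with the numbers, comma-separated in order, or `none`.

1 → no match — must start with `0`
2 → match
3 → no match
4 → match

2, 4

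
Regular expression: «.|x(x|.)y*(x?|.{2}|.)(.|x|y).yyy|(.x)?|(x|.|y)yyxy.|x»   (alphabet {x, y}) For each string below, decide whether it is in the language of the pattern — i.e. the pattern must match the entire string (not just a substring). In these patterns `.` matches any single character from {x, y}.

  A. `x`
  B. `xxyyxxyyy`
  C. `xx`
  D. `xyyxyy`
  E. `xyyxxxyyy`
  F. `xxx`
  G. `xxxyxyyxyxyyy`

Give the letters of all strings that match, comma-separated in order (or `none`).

A → match
B → match
C → match
D → match
E → match
F → no match
G → no match

A, B, C, D, E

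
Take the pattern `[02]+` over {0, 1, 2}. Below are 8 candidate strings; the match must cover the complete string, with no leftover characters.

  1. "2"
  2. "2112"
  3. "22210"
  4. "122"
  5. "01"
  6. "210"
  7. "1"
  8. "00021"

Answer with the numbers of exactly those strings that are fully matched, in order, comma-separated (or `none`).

1 → match
2 → no match
3 → no match
4 → no match
5 → no match
6 → no match
7 → no match
8 → no match

1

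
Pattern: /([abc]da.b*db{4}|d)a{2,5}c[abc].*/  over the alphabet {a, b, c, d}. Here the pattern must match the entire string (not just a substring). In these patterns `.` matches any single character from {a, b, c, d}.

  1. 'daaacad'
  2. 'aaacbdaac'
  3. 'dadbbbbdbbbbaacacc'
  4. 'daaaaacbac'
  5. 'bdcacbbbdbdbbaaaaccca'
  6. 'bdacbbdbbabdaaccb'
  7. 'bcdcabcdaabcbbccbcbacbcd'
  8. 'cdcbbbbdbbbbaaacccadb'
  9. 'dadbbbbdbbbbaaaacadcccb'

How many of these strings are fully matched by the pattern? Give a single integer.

2

1 → match
2 → no match
3 → no match
4 → match
5 → no match
6 → no match
7 → no match
8 → no match
9 → no match
Total matched: 2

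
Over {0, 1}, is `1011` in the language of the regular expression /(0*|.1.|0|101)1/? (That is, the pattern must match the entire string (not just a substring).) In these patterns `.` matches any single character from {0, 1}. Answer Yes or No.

Yes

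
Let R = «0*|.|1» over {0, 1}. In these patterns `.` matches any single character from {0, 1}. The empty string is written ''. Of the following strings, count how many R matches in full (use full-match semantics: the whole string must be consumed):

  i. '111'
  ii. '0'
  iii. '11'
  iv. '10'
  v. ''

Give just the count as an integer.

2

i → no match
ii → match
iii → no match
iv → no match
v → match
Total matched: 2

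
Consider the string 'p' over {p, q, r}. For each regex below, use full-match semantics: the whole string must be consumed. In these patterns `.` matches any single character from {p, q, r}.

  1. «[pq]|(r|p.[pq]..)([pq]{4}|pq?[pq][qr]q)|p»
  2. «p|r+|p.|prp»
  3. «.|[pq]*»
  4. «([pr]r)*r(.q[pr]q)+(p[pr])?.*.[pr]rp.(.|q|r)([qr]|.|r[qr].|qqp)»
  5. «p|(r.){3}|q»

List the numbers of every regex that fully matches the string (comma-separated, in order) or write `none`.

1 → match
2 → match
3 → match
4 → no match
5 → match

1, 2, 3, 5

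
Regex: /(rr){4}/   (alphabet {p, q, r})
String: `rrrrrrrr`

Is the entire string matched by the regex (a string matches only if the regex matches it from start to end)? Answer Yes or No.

Yes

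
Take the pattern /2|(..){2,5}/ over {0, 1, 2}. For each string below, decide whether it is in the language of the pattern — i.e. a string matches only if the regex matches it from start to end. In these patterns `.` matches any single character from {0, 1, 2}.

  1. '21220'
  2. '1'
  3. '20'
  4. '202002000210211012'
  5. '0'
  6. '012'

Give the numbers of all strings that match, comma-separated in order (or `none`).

none

1. '21220' → no match
2. '1' → no match
3. '20' → no match
4 → no match
5. '0' → no match
6. '012' → no match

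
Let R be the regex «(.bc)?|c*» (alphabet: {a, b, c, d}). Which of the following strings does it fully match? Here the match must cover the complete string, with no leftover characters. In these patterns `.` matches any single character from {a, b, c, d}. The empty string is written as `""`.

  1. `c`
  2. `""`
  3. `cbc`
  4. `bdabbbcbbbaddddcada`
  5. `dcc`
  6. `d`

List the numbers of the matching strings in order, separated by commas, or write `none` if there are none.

1, 2, 3

1 → match
2 → match
3 → match
4 → no match
5 → no match
6 → no match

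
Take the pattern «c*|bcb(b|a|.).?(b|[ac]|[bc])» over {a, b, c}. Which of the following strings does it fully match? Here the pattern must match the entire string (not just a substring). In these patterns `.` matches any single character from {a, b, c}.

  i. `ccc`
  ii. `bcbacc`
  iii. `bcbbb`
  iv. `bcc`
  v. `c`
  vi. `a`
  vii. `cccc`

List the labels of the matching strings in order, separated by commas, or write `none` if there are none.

i → match
ii → match
iii → match
iv → no match
v → match
vi → no match
vii → match

i, ii, iii, v, vii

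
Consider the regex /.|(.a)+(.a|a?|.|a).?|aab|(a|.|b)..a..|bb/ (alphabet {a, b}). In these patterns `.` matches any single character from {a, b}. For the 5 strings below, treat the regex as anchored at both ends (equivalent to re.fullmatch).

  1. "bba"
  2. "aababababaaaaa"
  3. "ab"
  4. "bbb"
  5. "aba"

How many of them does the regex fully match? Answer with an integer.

1 → no match
2 → match
3 → no match
4 → no match
5 → no match
Total matched: 1

1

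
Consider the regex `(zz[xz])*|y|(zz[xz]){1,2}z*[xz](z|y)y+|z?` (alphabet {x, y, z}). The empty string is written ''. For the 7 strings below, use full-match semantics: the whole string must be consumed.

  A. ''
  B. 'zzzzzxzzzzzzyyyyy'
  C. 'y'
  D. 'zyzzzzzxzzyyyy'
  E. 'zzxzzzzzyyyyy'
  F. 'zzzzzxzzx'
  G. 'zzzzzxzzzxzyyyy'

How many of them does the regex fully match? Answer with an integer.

6

A. '' → match
B → match
C. 'y' → match
D → no match
E → match
F. 'zzzzzxzzx' → match
G → match
Total matched: 6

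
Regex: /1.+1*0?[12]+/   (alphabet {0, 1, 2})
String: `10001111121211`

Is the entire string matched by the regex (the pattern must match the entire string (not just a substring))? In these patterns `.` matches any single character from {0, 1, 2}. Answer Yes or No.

Yes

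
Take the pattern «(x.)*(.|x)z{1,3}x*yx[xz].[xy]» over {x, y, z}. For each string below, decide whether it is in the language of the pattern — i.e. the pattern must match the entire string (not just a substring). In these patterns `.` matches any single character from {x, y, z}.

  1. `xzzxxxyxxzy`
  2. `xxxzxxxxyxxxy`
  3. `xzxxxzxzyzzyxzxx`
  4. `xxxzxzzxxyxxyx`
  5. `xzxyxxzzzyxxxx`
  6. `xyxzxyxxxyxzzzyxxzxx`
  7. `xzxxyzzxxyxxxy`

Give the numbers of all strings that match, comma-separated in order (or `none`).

1, 2, 3, 4, 5, 7

1 → match
2 → match
3 → match
4 → match
5 → match
6 → no match
7 → match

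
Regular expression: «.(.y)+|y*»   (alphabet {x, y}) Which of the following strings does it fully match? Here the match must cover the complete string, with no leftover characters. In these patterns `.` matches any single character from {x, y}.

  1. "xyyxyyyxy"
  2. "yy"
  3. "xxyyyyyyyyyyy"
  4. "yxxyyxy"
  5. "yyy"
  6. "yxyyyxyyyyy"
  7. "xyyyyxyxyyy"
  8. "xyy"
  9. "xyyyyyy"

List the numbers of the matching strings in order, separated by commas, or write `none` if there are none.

1, 2, 3, 5, 6, 7, 8, 9

1 → match
2 → match
3 → match
4 → no match
5 → match
6 → match
7 → match
8 → match
9 → match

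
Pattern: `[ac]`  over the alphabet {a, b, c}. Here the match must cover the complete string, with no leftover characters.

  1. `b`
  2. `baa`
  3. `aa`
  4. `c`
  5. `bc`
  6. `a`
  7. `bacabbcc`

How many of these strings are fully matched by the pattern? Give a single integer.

2

1 → no match
2 → no match
3 → no match
4 → match
5 → no match
6 → match
7 → no match
Total matched: 2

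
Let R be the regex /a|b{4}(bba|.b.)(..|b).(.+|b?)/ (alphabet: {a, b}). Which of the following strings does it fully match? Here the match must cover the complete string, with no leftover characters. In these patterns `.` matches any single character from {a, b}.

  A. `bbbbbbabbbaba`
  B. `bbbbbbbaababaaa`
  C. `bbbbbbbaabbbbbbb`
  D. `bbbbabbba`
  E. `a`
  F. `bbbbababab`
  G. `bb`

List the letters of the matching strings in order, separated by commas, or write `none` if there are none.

A, B, C, D, E, F

A → match
B → match
C → match
D → match
E → match
F → match
G → no match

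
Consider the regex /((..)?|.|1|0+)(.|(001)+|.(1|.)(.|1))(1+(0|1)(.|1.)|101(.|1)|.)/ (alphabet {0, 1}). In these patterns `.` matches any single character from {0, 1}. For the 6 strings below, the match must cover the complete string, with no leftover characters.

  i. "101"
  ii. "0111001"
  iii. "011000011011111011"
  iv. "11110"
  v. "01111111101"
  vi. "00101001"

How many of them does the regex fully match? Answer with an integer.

i → match
ii → no match
iii → no match
iv → match
v → match
vi → no match
Total matched: 3

3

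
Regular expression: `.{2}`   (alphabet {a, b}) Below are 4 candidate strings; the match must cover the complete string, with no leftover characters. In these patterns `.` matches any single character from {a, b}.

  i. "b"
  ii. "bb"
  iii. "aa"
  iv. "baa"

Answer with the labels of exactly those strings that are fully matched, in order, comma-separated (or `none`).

ii, iii

i → no match
ii → match
iii → match
iv → no match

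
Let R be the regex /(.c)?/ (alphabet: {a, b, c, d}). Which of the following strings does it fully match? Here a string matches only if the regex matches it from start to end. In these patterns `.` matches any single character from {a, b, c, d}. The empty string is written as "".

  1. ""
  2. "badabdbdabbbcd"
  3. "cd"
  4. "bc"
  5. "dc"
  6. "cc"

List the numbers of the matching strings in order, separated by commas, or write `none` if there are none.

1 → match
2 → no match
3 → no match
4 → match
5 → match
6 → match

1, 4, 5, 6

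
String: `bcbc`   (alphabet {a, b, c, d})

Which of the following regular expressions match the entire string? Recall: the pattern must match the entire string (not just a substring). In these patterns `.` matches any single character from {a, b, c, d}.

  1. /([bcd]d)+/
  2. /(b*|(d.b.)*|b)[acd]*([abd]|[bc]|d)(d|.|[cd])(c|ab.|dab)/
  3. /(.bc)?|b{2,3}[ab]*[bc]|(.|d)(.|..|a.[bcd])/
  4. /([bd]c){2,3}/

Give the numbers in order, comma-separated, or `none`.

2, 4

1 → no match — must end with `d`
2 → match
3 → no match
4 → match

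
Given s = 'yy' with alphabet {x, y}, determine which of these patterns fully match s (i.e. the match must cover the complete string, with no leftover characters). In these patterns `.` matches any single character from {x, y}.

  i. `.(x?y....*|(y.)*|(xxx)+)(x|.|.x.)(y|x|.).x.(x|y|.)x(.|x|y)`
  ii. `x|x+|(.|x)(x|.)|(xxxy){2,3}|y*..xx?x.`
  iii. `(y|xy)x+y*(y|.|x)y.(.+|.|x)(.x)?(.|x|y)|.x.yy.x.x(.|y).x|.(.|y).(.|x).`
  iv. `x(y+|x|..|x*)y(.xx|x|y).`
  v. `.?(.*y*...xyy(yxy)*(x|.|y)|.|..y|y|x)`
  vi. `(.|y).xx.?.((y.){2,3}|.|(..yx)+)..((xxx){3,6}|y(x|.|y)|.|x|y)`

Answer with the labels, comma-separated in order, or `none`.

i → no match
ii → match
iii → no match
iv → no match — must start with 'x'
v → match
vi → no match

ii, v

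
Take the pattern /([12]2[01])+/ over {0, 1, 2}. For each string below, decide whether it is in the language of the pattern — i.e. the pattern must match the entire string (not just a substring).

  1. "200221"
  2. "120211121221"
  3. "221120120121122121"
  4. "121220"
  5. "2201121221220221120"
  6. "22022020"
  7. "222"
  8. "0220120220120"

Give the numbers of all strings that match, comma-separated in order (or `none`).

1. "200221" → no match
2. "120211121221" → no match
3 → no match
4. "121220" → match
5 → no match
6. "22022020" → no match
7. "222" → no match
8 → no match

4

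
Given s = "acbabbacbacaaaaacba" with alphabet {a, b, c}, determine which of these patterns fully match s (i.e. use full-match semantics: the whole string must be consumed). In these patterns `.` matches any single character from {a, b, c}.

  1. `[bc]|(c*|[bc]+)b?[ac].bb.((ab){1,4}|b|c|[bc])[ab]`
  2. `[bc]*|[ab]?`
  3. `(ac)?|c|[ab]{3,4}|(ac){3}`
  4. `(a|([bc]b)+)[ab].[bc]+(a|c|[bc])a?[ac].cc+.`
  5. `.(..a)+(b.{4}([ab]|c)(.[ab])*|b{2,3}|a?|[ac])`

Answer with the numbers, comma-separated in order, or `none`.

5

1 → no match
2 → no match
3 → no match
4 → no match
5 → match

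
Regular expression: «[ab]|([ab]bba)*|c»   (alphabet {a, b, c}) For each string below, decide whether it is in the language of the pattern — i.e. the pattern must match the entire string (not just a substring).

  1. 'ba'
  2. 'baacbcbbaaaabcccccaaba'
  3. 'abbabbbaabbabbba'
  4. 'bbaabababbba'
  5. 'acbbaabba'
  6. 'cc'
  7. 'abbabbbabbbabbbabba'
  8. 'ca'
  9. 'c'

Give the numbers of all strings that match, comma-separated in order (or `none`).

3, 9

1 → no match
2 → no match
3 → match
4 → no match
5 → no match
6 → no match
7 → no match
8 → no match
9 → match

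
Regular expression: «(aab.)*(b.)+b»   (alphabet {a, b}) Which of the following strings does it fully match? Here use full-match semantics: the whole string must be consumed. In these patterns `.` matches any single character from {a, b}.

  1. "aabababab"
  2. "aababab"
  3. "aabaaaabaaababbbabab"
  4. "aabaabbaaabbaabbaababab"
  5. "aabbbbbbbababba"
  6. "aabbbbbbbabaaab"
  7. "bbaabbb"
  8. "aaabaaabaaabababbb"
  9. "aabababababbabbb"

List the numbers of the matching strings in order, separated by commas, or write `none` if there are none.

1 → match
2 → match
3 → no match
4 → no match
5 → no match — must end with "b"
6 → no match
7 → no match
8 → no match
9 → no match

1, 2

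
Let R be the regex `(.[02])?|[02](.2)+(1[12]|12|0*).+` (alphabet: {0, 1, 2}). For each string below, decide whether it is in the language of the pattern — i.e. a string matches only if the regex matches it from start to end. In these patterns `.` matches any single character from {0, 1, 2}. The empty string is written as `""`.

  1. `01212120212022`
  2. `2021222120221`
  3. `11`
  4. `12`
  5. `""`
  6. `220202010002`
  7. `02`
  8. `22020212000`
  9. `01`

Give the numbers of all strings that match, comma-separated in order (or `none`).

1 → match
2 → match
3 → no match
4 → match
5 → match
6 → no match
7 → match
8 → no match
9 → no match

1, 2, 4, 5, 7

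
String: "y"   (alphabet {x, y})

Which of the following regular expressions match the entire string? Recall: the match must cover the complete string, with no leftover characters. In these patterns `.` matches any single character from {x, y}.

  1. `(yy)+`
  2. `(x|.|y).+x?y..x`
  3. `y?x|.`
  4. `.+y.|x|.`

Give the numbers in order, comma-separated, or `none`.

1 → no match — must start with "yy"
2 → no match — must end with "x"
3 → match
4 → match

3, 4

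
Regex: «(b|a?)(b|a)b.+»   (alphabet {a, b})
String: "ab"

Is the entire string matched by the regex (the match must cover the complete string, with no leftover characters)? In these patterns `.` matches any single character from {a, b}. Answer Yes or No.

No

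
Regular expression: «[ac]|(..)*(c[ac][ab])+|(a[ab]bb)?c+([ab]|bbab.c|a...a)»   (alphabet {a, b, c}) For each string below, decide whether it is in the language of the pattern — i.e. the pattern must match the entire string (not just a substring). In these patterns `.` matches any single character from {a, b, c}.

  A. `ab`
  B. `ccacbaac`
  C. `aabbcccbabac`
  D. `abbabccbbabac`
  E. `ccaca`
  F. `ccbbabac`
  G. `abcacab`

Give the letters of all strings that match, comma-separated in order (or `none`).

A → no match
B → no match
C → no match
D → no match
E → no match
F → match
G → match

F, G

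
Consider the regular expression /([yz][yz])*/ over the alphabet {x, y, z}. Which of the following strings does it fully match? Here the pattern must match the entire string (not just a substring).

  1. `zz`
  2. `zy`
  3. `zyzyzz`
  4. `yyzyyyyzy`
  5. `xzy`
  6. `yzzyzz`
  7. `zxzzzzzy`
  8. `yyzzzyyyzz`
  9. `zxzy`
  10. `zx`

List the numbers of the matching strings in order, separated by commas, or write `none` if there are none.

1 → match
2 → match
3 → match
4 → no match
5 → no match
6 → match
7 → no match
8 → match
9 → no match
10 → no match

1, 2, 3, 6, 8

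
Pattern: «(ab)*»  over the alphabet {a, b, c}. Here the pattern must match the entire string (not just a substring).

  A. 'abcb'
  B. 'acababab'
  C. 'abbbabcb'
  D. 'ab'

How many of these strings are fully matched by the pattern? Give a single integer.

A → no match
B → no match
C → no match
D → match
Total matched: 1

1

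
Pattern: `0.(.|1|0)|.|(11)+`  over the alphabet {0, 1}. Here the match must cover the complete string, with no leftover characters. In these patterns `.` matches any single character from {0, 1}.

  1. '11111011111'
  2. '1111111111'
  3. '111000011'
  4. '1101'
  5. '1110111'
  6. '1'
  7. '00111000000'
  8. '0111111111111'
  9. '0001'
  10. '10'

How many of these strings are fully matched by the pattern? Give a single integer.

2

1 → no match
2 → match
3 → no match
4 → no match
5 → no match
6 → match
7 → no match
8 → no match
9 → no match
10 → no match
Total matched: 2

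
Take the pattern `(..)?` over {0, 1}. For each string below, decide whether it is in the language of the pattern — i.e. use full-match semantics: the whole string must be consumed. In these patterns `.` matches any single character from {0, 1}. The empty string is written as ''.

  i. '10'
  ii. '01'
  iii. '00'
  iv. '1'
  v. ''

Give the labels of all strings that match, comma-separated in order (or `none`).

i → match
ii → match
iii → match
iv → no match
v → match

i, ii, iii, v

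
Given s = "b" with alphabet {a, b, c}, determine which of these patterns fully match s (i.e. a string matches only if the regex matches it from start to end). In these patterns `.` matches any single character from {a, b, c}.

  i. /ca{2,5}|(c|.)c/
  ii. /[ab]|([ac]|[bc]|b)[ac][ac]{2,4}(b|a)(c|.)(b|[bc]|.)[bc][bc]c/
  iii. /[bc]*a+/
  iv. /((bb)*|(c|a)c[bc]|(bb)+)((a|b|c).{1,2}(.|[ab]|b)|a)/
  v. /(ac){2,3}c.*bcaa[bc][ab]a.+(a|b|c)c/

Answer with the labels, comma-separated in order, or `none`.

ii

i → no match
ii → match
iii → no match — must end with "a"
iv → no match
v → no match — must start with "ac"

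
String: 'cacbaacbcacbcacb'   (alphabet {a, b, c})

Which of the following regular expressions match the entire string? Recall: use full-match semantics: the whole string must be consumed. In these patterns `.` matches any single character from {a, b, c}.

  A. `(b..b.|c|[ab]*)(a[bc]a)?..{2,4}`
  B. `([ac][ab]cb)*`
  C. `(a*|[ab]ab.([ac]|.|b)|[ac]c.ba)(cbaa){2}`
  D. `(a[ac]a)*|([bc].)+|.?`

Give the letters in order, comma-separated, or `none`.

B

A → no match
B → match
C → no match — must end with 'cbaa'
D → no match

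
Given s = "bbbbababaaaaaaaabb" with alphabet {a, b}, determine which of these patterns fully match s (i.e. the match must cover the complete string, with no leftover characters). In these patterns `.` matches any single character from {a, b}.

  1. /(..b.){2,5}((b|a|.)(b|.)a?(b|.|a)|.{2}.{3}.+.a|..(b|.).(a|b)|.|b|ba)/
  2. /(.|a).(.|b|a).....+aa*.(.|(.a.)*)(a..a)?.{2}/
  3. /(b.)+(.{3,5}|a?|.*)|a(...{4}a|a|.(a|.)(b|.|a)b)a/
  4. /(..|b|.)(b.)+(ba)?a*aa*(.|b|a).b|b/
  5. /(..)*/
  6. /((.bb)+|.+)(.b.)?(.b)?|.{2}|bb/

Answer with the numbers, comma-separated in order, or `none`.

1 → no match
2 → match
3 → match
4 → match
5 → match
6 → match

2, 3, 4, 5, 6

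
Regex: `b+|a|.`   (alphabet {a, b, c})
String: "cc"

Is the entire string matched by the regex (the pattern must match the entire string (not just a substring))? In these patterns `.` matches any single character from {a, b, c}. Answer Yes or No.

No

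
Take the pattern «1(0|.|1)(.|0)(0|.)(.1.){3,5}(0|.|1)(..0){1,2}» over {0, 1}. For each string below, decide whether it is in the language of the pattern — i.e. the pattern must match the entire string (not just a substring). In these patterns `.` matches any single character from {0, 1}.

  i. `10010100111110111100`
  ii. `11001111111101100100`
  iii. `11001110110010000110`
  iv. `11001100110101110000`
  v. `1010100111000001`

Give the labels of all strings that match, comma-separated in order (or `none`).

i → match
ii → match
iii → no match
iv → match
v → no match — must end with `0`

i, ii, iv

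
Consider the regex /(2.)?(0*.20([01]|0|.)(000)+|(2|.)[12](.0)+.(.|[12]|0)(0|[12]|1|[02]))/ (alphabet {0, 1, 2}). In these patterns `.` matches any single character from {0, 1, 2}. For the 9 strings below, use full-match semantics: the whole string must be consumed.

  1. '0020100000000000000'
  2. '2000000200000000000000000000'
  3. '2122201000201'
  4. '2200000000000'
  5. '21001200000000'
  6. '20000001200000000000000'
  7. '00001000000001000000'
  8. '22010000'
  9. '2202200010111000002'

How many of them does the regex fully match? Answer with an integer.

1 → no match
2 → match
3 → match
4 → match
5 → match
6 → match
7 → no match
8 → no match
9 → no match
Total matched: 5

5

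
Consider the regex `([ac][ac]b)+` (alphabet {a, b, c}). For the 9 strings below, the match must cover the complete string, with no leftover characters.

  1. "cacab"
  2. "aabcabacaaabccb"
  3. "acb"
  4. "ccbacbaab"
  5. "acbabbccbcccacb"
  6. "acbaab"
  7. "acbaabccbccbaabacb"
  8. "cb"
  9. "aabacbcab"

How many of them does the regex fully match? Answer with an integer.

1 → no match
2 → no match
3 → match
4 → match
5 → no match
6 → match
7 → match
8 → no match
9 → match
Total matched: 5

5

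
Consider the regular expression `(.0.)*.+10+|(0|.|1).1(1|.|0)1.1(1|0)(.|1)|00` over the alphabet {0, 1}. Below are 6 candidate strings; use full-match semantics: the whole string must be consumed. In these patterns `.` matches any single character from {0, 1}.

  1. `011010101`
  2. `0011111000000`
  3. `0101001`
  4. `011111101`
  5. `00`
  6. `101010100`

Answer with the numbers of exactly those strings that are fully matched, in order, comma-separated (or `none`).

1. `011010101` → match
2 → match
3. `0101001` → no match
4. `011111101` → match
5. `00` → match
6. `101010100` → match

1, 2, 4, 5, 6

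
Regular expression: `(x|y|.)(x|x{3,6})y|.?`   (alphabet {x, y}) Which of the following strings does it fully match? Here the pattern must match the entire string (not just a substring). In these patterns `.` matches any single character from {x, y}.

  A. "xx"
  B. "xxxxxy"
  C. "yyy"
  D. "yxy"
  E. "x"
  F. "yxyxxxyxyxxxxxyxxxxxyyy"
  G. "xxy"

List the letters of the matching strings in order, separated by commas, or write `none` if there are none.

B, D, E, G

A → no match
B → match
C → no match
D → match
E → match
F → no match
G → match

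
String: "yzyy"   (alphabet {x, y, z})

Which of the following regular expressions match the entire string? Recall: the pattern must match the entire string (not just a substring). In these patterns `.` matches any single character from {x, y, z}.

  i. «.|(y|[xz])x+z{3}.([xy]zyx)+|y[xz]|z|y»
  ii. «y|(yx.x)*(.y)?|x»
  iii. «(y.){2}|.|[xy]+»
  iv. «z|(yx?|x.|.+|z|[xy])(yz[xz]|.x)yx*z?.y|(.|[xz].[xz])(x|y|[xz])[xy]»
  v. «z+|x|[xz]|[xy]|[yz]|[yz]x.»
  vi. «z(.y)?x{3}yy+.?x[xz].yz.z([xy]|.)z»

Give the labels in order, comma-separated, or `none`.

iii

i → no match
ii → no match
iii → match
iv → no match
v → no match
vi → no match — must start with "z"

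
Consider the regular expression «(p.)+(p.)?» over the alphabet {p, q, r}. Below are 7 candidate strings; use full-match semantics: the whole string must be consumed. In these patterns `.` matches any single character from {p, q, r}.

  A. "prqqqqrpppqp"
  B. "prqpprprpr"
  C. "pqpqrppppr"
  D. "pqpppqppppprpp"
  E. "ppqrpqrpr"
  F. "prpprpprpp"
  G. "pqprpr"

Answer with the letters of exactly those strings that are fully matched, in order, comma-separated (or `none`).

D, G

A. "prqqqqrpppqp" → no match
B. "prqpprprpr" → no match
C. "pqpqrppppr" → no match
D → match
E. "ppqrpqrpr" → no match
F. "prpprpprpp" → no match
G. "pqprpr" → match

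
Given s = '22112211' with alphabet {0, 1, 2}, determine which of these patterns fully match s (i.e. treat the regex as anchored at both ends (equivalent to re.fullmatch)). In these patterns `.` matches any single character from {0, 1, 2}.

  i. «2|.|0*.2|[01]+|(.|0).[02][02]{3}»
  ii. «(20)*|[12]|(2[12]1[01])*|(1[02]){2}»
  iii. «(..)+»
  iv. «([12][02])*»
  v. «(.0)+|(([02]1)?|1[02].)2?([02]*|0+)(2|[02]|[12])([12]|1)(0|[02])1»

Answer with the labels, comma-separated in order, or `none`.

i → no match
ii → match
iii → match
iv → no match
v → no match

ii, iii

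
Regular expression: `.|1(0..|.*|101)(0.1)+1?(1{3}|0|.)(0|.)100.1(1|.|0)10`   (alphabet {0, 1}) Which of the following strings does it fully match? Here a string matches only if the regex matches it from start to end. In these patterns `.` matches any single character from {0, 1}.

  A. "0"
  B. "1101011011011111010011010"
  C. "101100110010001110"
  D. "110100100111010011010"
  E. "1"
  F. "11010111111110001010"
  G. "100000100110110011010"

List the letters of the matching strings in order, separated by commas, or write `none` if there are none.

A, B, C, D, E, F, G

A. "0" → match
B → match
C → match
D → match
E. "1" → match
F → match
G → match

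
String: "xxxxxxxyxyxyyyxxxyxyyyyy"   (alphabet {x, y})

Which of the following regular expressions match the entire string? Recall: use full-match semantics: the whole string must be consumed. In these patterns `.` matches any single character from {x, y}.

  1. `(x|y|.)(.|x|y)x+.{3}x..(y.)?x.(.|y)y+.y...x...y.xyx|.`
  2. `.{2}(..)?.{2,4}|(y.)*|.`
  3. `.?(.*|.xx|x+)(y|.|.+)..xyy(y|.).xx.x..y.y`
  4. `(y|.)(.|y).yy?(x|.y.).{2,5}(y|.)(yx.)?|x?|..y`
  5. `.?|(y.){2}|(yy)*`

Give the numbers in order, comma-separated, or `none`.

1 → no match
2 → no match
3 → match
4 → no match
5 → no match

3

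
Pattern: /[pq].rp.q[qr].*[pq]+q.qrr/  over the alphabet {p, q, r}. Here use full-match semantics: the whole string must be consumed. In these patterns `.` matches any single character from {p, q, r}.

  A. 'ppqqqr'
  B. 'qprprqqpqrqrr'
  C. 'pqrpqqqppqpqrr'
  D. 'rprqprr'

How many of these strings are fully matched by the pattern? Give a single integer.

2

A → no match — must end with 'qrr'
B → match
C → match
D → no match — must end with 'qrr'
Total matched: 2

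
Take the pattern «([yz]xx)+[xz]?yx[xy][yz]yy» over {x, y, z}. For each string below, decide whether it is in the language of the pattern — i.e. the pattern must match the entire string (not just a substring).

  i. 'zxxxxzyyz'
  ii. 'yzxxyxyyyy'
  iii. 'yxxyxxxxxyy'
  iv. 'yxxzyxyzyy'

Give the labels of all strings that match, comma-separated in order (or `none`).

iv

i → no match — must end with 'yy'
ii → no match
iii → no match
iv → match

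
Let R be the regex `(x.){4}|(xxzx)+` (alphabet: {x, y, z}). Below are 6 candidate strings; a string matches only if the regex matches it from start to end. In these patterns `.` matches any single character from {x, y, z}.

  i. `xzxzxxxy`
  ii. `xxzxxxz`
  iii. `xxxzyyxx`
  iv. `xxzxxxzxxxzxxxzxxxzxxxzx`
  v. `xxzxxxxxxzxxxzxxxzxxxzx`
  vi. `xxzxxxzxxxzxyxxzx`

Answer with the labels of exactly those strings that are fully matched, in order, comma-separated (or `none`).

i, iv

i → match
ii → no match
iii → no match
iv → match
v → no match
vi → no match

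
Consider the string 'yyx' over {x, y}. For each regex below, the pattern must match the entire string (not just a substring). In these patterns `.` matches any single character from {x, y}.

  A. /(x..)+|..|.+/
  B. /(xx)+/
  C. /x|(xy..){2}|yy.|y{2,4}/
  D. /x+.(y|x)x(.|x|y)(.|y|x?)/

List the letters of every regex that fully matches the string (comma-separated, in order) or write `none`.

A → match
B → no match — must start with 'xx'
C → match
D → no match — must start with 'x'

A, C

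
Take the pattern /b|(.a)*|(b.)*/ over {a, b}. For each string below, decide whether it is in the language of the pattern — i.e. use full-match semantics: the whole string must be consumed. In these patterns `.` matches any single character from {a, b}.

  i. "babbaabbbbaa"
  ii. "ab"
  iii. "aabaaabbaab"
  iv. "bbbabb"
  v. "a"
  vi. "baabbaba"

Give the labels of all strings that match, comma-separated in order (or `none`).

i → no match
ii → no match
iii → no match
iv → match
v → no match
vi → no match

iv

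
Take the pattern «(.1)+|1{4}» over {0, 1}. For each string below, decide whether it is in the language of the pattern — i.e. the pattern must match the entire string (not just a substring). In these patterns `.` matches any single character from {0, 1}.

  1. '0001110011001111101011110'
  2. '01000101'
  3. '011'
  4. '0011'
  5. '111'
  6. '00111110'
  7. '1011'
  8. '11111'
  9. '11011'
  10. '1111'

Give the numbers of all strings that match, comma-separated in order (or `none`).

10

1 → no match — must end with '1'
2 → no match
3 → no match
4 → no match
5 → no match
6 → no match — must end with '1'
7 → no match
8 → no match
9 → no match
10 → match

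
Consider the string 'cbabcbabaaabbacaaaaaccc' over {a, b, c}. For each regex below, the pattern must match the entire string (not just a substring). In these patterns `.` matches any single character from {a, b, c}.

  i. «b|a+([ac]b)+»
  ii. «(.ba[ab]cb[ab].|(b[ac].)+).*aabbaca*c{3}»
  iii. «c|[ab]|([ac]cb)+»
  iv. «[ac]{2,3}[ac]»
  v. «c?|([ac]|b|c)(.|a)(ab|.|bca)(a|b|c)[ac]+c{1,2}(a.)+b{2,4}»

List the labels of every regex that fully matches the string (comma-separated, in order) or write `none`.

ii

i → no match — must end with 'b'
ii → match
iii → no match
iv → no match
v → no match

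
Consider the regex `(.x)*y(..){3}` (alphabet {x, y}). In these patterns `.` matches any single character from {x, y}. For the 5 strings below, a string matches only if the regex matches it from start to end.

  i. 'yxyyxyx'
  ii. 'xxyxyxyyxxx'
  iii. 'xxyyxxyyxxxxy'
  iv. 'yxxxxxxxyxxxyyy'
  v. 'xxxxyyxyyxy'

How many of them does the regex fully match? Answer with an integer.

4

i → match
ii → match
iii → no match
iv → match
v → match
Total matched: 4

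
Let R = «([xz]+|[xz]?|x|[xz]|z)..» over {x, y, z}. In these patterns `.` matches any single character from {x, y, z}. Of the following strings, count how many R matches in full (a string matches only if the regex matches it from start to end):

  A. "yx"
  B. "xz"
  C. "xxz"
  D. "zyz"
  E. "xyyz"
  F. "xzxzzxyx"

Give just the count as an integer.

A → match
B → match
C → match
D → match
E → no match
F → match
Total matched: 5

5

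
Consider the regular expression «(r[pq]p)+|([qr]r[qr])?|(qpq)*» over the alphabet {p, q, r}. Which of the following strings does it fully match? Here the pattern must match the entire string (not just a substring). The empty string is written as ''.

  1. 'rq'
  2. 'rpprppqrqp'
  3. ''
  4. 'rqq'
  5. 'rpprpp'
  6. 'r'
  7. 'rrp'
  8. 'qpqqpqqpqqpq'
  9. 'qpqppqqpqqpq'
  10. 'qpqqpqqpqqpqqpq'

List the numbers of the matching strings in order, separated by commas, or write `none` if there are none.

3, 5, 8, 10

1. 'rq' → no match
2. 'rpprppqrqp' → no match
3. '' → match
4. 'rqq' → no match
5. 'rpprpp' → match
6. 'r' → no match
7. 'rrp' → no match
8. 'qpqqpqqpqqpq' → match
9. 'qpqppqqpqqpq' → no match
10 → match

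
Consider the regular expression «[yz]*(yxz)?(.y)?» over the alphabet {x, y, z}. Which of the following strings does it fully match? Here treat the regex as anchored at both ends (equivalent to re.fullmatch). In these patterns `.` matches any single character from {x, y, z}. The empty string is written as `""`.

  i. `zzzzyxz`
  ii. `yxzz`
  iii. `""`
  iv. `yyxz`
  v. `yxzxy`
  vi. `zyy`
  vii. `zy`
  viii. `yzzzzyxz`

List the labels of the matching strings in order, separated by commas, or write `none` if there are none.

i, iii, iv, v, vi, vii, viii

i → match
ii → no match
iii → match
iv → match
v → match
vi → match
vii → match
viii → match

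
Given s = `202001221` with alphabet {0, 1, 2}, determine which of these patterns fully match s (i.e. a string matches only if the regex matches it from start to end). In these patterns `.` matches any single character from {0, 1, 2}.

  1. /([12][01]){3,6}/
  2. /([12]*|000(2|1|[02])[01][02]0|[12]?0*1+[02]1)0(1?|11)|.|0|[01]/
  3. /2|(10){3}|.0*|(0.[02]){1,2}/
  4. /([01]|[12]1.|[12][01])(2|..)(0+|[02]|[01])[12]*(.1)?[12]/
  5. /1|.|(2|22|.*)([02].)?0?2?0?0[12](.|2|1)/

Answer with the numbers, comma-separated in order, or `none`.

4

1 → no match
2 → no match
3 → no match
4 → match
5 → no match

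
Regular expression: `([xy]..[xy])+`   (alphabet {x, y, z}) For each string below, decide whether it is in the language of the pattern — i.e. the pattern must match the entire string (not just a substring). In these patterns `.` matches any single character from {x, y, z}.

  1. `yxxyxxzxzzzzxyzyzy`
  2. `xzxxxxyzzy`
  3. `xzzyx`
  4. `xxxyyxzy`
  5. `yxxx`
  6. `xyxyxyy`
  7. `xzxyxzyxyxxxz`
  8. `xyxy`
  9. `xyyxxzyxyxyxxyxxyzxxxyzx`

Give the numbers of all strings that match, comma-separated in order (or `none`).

4, 5, 8, 9

1 → no match
2 → no match
3 → no match
4 → match
5 → match
6 → no match
7 → no match
8 → match
9 → match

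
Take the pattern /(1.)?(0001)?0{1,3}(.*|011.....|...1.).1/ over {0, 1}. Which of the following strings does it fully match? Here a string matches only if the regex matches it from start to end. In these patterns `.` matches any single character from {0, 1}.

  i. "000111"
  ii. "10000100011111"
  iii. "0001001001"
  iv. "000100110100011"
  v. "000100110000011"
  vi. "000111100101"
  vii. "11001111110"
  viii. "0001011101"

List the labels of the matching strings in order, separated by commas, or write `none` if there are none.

i, ii, iii, iv, v, vi, viii

i. "000111" → match
ii → match
iii. "0001001001" → match
iv → match
v → match
vi. "000111100101" → match
vii. "11001111110" → no match — must end with "1"
viii. "0001011101" → match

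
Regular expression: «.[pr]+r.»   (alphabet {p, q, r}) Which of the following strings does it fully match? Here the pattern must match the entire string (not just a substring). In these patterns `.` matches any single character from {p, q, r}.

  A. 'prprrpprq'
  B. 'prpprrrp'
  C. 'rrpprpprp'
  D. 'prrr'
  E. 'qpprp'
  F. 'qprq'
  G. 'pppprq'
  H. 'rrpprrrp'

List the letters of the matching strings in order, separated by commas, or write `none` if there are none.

A, B, C, D, E, F, G, H

A → match
B → match
C → match
D → match
E → match
F → match
G → match
H → match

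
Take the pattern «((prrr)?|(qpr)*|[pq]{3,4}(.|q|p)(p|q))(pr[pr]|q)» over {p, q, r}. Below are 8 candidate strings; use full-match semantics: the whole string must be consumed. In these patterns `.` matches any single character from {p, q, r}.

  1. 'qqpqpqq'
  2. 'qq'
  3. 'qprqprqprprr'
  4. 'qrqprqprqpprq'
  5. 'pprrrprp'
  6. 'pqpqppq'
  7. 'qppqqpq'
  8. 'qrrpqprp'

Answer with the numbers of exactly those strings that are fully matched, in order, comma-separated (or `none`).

1. 'qqpqpqq' → match
2. 'qq' → no match
3. 'qprqprqprprr' → match
4 → no match
5. 'pprrrprp' → no match
6. 'pqpqppq' → match
7. 'qppqqpq' → match
8. 'qrrpqprp' → no match

1, 3, 6, 7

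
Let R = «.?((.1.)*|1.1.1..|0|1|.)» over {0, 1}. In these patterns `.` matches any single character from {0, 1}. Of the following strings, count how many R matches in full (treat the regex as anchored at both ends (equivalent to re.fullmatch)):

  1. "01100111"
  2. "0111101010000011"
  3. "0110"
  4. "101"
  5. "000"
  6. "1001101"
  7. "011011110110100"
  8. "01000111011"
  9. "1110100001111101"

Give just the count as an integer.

1 → no match
2 → no match
3 → match
4 → no match
5 → no match
6 → no match
7 → no match
8 → no match
9 → no match
Total matched: 1

1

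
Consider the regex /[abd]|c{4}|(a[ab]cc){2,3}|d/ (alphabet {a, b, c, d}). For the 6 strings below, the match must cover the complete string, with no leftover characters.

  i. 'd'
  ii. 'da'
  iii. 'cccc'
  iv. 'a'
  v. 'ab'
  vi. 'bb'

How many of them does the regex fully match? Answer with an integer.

i → match
ii → no match
iii → match
iv → match
v → no match
vi → no match
Total matched: 3

3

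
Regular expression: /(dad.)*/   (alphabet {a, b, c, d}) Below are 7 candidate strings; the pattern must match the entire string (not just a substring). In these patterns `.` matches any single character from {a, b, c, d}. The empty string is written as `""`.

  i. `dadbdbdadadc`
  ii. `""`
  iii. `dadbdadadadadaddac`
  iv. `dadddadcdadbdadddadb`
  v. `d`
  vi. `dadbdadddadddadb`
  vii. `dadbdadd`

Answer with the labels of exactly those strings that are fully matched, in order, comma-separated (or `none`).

i → no match
ii → match
iii → no match
iv → match
v → no match
vi → match
vii → match

ii, iv, vi, vii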